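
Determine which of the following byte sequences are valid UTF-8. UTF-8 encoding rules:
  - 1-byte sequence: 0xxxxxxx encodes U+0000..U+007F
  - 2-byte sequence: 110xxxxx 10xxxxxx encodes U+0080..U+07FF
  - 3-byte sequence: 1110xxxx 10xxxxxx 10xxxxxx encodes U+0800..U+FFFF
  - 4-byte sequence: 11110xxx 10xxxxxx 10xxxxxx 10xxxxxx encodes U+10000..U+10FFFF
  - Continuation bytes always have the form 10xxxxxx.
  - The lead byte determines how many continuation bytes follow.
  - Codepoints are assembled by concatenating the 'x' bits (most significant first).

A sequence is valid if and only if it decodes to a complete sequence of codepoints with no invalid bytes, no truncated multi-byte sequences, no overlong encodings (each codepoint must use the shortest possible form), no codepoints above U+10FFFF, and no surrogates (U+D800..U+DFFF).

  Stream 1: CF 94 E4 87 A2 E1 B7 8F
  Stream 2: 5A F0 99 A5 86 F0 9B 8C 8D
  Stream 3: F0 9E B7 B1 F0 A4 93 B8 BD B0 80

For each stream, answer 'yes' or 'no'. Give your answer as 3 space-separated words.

Answer: yes yes no

Derivation:
Stream 1: decodes cleanly. VALID
Stream 2: decodes cleanly. VALID
Stream 3: error at byte offset 8. INVALID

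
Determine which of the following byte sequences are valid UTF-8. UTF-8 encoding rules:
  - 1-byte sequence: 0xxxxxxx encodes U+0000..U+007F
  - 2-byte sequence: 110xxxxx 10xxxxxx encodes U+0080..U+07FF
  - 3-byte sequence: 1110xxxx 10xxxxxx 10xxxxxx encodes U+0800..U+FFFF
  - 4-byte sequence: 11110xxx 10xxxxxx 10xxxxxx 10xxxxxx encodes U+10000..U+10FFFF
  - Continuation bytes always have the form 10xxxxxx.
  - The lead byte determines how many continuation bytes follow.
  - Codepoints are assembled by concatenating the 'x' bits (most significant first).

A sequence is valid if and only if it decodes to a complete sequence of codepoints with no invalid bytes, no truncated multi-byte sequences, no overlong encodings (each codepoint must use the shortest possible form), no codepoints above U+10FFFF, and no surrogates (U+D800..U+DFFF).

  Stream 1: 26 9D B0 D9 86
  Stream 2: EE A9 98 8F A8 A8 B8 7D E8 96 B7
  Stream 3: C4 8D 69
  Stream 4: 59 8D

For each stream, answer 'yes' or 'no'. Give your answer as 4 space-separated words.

Stream 1: error at byte offset 1. INVALID
Stream 2: error at byte offset 3. INVALID
Stream 3: decodes cleanly. VALID
Stream 4: error at byte offset 1. INVALID

Answer: no no yes no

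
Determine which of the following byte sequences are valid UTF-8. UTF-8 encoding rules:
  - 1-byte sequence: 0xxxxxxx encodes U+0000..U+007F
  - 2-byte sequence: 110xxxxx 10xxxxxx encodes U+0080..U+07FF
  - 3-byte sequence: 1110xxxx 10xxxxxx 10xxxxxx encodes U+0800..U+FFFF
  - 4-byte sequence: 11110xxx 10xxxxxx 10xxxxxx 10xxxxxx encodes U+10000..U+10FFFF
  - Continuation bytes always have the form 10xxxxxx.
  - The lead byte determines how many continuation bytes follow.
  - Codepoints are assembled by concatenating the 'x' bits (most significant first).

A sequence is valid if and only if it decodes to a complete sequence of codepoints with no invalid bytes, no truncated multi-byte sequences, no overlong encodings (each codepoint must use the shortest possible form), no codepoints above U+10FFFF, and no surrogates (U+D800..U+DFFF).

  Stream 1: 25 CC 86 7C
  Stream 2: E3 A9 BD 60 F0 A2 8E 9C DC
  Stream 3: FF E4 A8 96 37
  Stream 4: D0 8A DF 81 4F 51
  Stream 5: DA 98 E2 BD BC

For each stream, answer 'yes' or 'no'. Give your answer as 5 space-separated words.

Answer: yes no no yes yes

Derivation:
Stream 1: decodes cleanly. VALID
Stream 2: error at byte offset 9. INVALID
Stream 3: error at byte offset 0. INVALID
Stream 4: decodes cleanly. VALID
Stream 5: decodes cleanly. VALID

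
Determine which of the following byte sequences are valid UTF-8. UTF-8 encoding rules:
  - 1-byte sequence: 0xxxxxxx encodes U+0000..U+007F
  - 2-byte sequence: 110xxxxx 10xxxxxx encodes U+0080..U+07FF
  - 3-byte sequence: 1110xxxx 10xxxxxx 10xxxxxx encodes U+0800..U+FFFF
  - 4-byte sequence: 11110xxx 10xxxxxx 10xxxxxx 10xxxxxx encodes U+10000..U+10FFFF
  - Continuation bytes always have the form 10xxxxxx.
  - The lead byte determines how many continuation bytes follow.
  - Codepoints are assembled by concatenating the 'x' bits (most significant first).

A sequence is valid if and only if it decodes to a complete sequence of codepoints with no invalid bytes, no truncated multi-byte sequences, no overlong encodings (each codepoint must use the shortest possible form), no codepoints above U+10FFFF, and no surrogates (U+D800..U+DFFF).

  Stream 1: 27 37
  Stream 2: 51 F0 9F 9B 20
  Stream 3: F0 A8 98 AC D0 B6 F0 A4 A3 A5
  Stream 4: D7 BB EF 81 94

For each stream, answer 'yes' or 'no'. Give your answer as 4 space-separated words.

Stream 1: decodes cleanly. VALID
Stream 2: error at byte offset 4. INVALID
Stream 3: decodes cleanly. VALID
Stream 4: decodes cleanly. VALID

Answer: yes no yes yes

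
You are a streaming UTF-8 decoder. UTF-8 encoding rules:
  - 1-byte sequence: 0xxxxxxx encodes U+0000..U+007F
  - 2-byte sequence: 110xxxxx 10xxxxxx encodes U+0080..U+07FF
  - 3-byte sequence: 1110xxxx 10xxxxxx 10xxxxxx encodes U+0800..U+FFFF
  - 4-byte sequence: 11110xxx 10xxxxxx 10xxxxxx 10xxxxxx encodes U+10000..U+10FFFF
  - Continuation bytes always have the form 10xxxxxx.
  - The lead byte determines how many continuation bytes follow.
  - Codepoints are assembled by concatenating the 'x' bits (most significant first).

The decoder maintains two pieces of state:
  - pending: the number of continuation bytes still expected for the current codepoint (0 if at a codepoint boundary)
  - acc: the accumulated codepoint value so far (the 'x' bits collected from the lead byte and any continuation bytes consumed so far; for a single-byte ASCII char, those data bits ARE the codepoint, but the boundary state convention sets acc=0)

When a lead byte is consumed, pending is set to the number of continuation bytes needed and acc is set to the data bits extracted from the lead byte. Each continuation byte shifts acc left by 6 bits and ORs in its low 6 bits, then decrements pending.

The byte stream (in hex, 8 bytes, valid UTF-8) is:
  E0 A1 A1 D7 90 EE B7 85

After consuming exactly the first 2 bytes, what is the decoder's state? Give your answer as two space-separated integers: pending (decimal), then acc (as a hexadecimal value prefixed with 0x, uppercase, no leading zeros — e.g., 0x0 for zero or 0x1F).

Answer: 1 0x21

Derivation:
Byte[0]=E0: 3-byte lead. pending=2, acc=0x0
Byte[1]=A1: continuation. acc=(acc<<6)|0x21=0x21, pending=1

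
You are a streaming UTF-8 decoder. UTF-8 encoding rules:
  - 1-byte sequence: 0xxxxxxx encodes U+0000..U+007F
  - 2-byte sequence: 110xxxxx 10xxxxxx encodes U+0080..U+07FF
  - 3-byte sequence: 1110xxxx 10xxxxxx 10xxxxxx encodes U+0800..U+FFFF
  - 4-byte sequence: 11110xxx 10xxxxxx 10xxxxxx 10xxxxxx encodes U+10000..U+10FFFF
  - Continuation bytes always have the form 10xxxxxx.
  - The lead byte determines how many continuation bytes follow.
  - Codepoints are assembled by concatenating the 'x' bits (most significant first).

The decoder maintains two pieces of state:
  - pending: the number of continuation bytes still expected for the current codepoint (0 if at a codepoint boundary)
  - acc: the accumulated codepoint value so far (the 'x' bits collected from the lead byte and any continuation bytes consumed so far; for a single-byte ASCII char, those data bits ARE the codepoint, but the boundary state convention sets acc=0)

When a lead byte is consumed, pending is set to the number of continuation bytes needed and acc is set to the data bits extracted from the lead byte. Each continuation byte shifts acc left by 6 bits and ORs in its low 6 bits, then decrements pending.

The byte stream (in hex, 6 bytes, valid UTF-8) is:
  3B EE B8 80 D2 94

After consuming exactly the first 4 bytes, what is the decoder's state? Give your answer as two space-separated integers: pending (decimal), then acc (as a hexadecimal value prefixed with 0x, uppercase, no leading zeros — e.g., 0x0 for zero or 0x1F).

Byte[0]=3B: 1-byte. pending=0, acc=0x0
Byte[1]=EE: 3-byte lead. pending=2, acc=0xE
Byte[2]=B8: continuation. acc=(acc<<6)|0x38=0x3B8, pending=1
Byte[3]=80: continuation. acc=(acc<<6)|0x00=0xEE00, pending=0

Answer: 0 0xEE00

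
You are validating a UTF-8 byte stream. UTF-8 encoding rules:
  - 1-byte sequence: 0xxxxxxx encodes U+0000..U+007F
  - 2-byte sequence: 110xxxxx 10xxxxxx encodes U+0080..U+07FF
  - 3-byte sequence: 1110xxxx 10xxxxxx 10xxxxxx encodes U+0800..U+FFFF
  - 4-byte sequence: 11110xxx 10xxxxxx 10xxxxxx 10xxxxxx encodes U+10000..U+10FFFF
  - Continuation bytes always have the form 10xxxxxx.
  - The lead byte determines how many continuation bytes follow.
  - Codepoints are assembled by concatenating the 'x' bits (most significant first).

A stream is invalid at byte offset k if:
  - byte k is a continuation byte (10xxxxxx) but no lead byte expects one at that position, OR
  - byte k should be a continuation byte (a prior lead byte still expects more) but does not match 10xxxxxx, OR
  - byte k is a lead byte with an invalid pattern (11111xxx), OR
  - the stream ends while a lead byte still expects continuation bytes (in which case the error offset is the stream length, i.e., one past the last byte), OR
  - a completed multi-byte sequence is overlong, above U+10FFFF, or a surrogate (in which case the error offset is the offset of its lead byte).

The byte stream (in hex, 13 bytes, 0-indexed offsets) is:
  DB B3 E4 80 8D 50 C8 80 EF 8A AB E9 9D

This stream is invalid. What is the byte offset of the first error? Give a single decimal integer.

Byte[0]=DB: 2-byte lead, need 1 cont bytes. acc=0x1B
Byte[1]=B3: continuation. acc=(acc<<6)|0x33=0x6F3
Completed: cp=U+06F3 (starts at byte 0)
Byte[2]=E4: 3-byte lead, need 2 cont bytes. acc=0x4
Byte[3]=80: continuation. acc=(acc<<6)|0x00=0x100
Byte[4]=8D: continuation. acc=(acc<<6)|0x0D=0x400D
Completed: cp=U+400D (starts at byte 2)
Byte[5]=50: 1-byte ASCII. cp=U+0050
Byte[6]=C8: 2-byte lead, need 1 cont bytes. acc=0x8
Byte[7]=80: continuation. acc=(acc<<6)|0x00=0x200
Completed: cp=U+0200 (starts at byte 6)
Byte[8]=EF: 3-byte lead, need 2 cont bytes. acc=0xF
Byte[9]=8A: continuation. acc=(acc<<6)|0x0A=0x3CA
Byte[10]=AB: continuation. acc=(acc<<6)|0x2B=0xF2AB
Completed: cp=U+F2AB (starts at byte 8)
Byte[11]=E9: 3-byte lead, need 2 cont bytes. acc=0x9
Byte[12]=9D: continuation. acc=(acc<<6)|0x1D=0x25D
Byte[13]: stream ended, expected continuation. INVALID

Answer: 13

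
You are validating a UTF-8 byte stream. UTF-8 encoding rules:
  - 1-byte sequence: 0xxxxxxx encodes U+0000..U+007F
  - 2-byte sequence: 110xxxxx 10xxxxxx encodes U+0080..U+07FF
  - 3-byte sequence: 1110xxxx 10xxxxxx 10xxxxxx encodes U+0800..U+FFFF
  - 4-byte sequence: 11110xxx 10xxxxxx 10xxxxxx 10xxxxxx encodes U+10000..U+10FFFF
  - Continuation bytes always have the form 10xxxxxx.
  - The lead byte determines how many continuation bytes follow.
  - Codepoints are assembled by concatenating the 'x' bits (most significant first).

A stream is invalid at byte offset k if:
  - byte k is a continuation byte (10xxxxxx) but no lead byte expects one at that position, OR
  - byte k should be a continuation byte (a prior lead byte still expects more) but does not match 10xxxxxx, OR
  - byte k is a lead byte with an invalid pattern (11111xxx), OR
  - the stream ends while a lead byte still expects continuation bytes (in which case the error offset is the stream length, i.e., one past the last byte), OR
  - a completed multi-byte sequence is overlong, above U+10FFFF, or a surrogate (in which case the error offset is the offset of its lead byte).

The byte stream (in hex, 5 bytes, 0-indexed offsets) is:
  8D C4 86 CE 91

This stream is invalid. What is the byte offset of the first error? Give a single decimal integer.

Answer: 0

Derivation:
Byte[0]=8D: INVALID lead byte (not 0xxx/110x/1110/11110)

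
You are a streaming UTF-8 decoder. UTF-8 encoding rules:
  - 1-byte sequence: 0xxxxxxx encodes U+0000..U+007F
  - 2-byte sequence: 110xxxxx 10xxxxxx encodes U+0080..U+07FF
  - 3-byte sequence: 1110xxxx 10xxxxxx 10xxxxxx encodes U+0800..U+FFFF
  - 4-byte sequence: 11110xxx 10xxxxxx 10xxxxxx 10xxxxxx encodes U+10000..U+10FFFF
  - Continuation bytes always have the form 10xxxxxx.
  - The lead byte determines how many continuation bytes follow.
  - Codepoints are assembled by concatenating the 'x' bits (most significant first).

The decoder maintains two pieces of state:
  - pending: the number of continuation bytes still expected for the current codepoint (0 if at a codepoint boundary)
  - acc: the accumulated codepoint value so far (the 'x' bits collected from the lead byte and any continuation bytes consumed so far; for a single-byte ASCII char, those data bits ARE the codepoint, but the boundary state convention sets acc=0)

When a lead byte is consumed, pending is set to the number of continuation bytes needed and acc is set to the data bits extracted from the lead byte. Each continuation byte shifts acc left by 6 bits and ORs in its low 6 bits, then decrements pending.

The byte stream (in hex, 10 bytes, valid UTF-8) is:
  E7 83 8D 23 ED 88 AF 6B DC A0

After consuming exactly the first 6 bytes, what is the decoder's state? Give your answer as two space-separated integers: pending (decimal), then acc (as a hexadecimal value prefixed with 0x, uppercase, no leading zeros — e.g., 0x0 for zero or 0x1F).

Byte[0]=E7: 3-byte lead. pending=2, acc=0x7
Byte[1]=83: continuation. acc=(acc<<6)|0x03=0x1C3, pending=1
Byte[2]=8D: continuation. acc=(acc<<6)|0x0D=0x70CD, pending=0
Byte[3]=23: 1-byte. pending=0, acc=0x0
Byte[4]=ED: 3-byte lead. pending=2, acc=0xD
Byte[5]=88: continuation. acc=(acc<<6)|0x08=0x348, pending=1

Answer: 1 0x348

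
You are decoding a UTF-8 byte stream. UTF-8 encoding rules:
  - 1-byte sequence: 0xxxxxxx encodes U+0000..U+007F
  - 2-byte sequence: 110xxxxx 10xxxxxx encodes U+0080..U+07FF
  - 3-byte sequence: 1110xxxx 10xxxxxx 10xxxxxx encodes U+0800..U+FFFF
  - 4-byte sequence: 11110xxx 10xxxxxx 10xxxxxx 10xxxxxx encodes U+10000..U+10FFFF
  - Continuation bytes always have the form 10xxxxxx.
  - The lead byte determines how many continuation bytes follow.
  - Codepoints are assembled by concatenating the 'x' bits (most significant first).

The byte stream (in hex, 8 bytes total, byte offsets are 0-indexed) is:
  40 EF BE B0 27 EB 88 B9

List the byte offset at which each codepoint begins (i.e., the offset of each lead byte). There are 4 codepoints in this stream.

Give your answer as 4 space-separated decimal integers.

Answer: 0 1 4 5

Derivation:
Byte[0]=40: 1-byte ASCII. cp=U+0040
Byte[1]=EF: 3-byte lead, need 2 cont bytes. acc=0xF
Byte[2]=BE: continuation. acc=(acc<<6)|0x3E=0x3FE
Byte[3]=B0: continuation. acc=(acc<<6)|0x30=0xFFB0
Completed: cp=U+FFB0 (starts at byte 1)
Byte[4]=27: 1-byte ASCII. cp=U+0027
Byte[5]=EB: 3-byte lead, need 2 cont bytes. acc=0xB
Byte[6]=88: continuation. acc=(acc<<6)|0x08=0x2C8
Byte[7]=B9: continuation. acc=(acc<<6)|0x39=0xB239
Completed: cp=U+B239 (starts at byte 5)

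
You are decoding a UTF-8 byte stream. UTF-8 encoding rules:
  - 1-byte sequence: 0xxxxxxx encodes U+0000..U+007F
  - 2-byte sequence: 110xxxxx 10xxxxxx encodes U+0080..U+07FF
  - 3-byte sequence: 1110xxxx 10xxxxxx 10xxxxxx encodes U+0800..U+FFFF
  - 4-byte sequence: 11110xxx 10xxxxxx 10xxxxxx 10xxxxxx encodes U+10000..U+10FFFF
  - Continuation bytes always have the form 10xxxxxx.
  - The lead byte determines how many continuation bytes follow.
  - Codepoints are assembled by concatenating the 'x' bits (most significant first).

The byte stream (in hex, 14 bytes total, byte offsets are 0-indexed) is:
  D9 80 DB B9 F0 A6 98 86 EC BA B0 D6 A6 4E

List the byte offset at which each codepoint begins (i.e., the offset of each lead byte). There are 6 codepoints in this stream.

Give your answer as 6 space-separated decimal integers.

Byte[0]=D9: 2-byte lead, need 1 cont bytes. acc=0x19
Byte[1]=80: continuation. acc=(acc<<6)|0x00=0x640
Completed: cp=U+0640 (starts at byte 0)
Byte[2]=DB: 2-byte lead, need 1 cont bytes. acc=0x1B
Byte[3]=B9: continuation. acc=(acc<<6)|0x39=0x6F9
Completed: cp=U+06F9 (starts at byte 2)
Byte[4]=F0: 4-byte lead, need 3 cont bytes. acc=0x0
Byte[5]=A6: continuation. acc=(acc<<6)|0x26=0x26
Byte[6]=98: continuation. acc=(acc<<6)|0x18=0x998
Byte[7]=86: continuation. acc=(acc<<6)|0x06=0x26606
Completed: cp=U+26606 (starts at byte 4)
Byte[8]=EC: 3-byte lead, need 2 cont bytes. acc=0xC
Byte[9]=BA: continuation. acc=(acc<<6)|0x3A=0x33A
Byte[10]=B0: continuation. acc=(acc<<6)|0x30=0xCEB0
Completed: cp=U+CEB0 (starts at byte 8)
Byte[11]=D6: 2-byte lead, need 1 cont bytes. acc=0x16
Byte[12]=A6: continuation. acc=(acc<<6)|0x26=0x5A6
Completed: cp=U+05A6 (starts at byte 11)
Byte[13]=4E: 1-byte ASCII. cp=U+004E

Answer: 0 2 4 8 11 13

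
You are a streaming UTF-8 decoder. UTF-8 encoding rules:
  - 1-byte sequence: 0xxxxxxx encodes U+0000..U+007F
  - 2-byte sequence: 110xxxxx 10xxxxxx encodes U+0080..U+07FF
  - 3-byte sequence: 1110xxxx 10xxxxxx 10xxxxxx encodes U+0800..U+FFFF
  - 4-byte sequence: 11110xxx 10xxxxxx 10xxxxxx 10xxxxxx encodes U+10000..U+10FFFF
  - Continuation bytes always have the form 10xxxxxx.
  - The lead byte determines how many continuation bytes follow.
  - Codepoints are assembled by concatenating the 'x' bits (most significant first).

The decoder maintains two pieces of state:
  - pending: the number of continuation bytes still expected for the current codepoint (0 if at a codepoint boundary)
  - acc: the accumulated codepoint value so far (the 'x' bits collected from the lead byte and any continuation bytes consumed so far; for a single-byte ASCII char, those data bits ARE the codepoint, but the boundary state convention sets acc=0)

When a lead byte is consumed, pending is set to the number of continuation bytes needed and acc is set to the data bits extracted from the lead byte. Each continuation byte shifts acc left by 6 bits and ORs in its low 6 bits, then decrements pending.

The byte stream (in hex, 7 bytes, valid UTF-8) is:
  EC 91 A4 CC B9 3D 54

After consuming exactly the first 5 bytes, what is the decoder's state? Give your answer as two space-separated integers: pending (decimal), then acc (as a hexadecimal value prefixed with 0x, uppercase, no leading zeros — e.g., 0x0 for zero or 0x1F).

Answer: 0 0x339

Derivation:
Byte[0]=EC: 3-byte lead. pending=2, acc=0xC
Byte[1]=91: continuation. acc=(acc<<6)|0x11=0x311, pending=1
Byte[2]=A4: continuation. acc=(acc<<6)|0x24=0xC464, pending=0
Byte[3]=CC: 2-byte lead. pending=1, acc=0xC
Byte[4]=B9: continuation. acc=(acc<<6)|0x39=0x339, pending=0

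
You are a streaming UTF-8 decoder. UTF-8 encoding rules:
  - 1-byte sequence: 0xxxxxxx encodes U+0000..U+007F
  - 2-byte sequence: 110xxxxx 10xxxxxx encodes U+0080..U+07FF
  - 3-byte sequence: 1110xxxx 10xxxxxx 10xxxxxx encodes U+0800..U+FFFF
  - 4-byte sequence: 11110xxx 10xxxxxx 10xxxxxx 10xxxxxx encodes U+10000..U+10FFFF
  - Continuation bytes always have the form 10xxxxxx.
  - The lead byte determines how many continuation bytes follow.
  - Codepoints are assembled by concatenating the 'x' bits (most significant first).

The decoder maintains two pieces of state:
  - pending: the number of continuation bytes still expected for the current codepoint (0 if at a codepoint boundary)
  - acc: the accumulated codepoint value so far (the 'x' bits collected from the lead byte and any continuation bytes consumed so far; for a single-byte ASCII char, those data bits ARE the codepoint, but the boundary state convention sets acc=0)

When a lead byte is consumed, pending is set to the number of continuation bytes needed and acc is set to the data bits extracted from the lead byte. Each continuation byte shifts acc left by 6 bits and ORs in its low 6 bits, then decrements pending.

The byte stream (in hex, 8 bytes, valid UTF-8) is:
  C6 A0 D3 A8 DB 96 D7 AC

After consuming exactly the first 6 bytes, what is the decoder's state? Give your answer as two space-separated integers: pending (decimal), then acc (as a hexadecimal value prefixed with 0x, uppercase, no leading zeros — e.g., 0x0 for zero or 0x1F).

Answer: 0 0x6D6

Derivation:
Byte[0]=C6: 2-byte lead. pending=1, acc=0x6
Byte[1]=A0: continuation. acc=(acc<<6)|0x20=0x1A0, pending=0
Byte[2]=D3: 2-byte lead. pending=1, acc=0x13
Byte[3]=A8: continuation. acc=(acc<<6)|0x28=0x4E8, pending=0
Byte[4]=DB: 2-byte lead. pending=1, acc=0x1B
Byte[5]=96: continuation. acc=(acc<<6)|0x16=0x6D6, pending=0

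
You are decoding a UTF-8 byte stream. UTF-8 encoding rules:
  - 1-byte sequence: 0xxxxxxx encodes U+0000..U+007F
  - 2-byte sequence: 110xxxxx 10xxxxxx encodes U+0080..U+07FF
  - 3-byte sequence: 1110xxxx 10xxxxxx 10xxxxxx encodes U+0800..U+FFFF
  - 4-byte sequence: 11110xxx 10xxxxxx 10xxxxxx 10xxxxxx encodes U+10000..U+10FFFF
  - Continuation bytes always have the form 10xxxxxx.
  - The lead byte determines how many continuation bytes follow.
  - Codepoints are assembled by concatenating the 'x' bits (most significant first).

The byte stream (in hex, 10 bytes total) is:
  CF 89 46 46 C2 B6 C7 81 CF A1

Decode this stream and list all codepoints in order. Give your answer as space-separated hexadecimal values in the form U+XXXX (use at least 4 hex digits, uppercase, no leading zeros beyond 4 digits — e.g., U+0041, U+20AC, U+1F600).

Byte[0]=CF: 2-byte lead, need 1 cont bytes. acc=0xF
Byte[1]=89: continuation. acc=(acc<<6)|0x09=0x3C9
Completed: cp=U+03C9 (starts at byte 0)
Byte[2]=46: 1-byte ASCII. cp=U+0046
Byte[3]=46: 1-byte ASCII. cp=U+0046
Byte[4]=C2: 2-byte lead, need 1 cont bytes. acc=0x2
Byte[5]=B6: continuation. acc=(acc<<6)|0x36=0xB6
Completed: cp=U+00B6 (starts at byte 4)
Byte[6]=C7: 2-byte lead, need 1 cont bytes. acc=0x7
Byte[7]=81: continuation. acc=(acc<<6)|0x01=0x1C1
Completed: cp=U+01C1 (starts at byte 6)
Byte[8]=CF: 2-byte lead, need 1 cont bytes. acc=0xF
Byte[9]=A1: continuation. acc=(acc<<6)|0x21=0x3E1
Completed: cp=U+03E1 (starts at byte 8)

Answer: U+03C9 U+0046 U+0046 U+00B6 U+01C1 U+03E1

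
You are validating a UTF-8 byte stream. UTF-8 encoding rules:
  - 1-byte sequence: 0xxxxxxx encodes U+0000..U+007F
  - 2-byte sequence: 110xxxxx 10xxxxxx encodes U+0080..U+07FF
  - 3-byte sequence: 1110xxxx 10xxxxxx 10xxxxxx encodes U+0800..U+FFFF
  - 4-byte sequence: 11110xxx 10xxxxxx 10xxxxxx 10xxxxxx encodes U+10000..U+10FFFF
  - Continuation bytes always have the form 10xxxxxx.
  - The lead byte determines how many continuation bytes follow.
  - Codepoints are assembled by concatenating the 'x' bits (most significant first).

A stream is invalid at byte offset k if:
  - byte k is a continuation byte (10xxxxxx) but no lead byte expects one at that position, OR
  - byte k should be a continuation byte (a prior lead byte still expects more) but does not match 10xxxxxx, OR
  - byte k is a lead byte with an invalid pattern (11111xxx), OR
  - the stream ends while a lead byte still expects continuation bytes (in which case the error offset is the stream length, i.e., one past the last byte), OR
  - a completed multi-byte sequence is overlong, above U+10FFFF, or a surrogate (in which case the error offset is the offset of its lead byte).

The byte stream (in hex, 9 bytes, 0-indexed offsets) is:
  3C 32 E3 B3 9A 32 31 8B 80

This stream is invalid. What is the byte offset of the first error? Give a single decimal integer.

Byte[0]=3C: 1-byte ASCII. cp=U+003C
Byte[1]=32: 1-byte ASCII. cp=U+0032
Byte[2]=E3: 3-byte lead, need 2 cont bytes. acc=0x3
Byte[3]=B3: continuation. acc=(acc<<6)|0x33=0xF3
Byte[4]=9A: continuation. acc=(acc<<6)|0x1A=0x3CDA
Completed: cp=U+3CDA (starts at byte 2)
Byte[5]=32: 1-byte ASCII. cp=U+0032
Byte[6]=31: 1-byte ASCII. cp=U+0031
Byte[7]=8B: INVALID lead byte (not 0xxx/110x/1110/11110)

Answer: 7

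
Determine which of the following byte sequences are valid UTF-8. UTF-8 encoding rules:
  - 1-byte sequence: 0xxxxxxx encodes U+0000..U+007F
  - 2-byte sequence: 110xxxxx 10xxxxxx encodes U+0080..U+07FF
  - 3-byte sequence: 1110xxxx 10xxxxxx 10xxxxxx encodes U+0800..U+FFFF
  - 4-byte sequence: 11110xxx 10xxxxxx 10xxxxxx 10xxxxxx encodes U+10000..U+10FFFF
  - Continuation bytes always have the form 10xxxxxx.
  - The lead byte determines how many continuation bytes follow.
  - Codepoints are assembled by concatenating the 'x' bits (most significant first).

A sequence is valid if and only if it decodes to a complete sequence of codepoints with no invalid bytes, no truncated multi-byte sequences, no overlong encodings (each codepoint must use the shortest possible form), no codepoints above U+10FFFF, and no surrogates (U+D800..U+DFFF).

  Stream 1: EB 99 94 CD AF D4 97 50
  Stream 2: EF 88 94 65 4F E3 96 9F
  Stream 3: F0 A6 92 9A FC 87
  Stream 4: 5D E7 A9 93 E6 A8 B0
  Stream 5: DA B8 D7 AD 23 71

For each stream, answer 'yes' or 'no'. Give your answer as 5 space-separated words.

Stream 1: decodes cleanly. VALID
Stream 2: decodes cleanly. VALID
Stream 3: error at byte offset 4. INVALID
Stream 4: decodes cleanly. VALID
Stream 5: decodes cleanly. VALID

Answer: yes yes no yes yes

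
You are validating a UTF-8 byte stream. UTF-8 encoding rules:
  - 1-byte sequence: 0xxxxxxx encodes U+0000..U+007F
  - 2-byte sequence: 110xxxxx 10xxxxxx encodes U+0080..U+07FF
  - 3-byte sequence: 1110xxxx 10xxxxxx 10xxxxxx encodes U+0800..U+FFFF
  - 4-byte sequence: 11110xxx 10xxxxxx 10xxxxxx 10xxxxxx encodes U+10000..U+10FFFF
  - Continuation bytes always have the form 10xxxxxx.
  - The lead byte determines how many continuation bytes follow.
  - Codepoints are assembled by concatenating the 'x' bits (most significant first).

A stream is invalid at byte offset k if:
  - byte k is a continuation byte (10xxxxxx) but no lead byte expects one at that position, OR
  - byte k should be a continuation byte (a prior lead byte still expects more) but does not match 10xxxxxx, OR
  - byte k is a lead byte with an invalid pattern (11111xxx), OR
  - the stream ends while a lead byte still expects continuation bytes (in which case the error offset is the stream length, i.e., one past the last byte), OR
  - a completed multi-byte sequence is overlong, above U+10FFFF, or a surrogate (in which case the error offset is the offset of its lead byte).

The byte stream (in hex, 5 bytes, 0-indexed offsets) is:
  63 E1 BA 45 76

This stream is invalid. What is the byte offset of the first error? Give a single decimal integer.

Answer: 3

Derivation:
Byte[0]=63: 1-byte ASCII. cp=U+0063
Byte[1]=E1: 3-byte lead, need 2 cont bytes. acc=0x1
Byte[2]=BA: continuation. acc=(acc<<6)|0x3A=0x7A
Byte[3]=45: expected 10xxxxxx continuation. INVALID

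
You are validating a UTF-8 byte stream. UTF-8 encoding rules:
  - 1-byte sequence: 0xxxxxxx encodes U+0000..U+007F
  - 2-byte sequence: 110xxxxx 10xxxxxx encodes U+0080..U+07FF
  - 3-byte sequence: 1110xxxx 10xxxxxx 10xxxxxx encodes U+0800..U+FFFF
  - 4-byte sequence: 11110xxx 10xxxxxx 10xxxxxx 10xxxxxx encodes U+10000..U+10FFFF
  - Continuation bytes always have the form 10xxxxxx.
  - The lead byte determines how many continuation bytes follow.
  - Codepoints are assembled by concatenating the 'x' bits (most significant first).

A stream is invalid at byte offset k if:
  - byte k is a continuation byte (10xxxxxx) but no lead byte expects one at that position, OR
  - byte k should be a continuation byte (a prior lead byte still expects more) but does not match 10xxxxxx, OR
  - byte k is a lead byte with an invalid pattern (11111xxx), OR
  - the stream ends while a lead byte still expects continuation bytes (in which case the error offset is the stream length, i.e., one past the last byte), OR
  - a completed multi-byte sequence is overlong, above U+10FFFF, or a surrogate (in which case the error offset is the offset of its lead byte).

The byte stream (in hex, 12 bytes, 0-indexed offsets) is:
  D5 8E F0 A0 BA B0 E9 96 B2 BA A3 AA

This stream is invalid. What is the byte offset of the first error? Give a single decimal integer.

Answer: 9

Derivation:
Byte[0]=D5: 2-byte lead, need 1 cont bytes. acc=0x15
Byte[1]=8E: continuation. acc=(acc<<6)|0x0E=0x54E
Completed: cp=U+054E (starts at byte 0)
Byte[2]=F0: 4-byte lead, need 3 cont bytes. acc=0x0
Byte[3]=A0: continuation. acc=(acc<<6)|0x20=0x20
Byte[4]=BA: continuation. acc=(acc<<6)|0x3A=0x83A
Byte[5]=B0: continuation. acc=(acc<<6)|0x30=0x20EB0
Completed: cp=U+20EB0 (starts at byte 2)
Byte[6]=E9: 3-byte lead, need 2 cont bytes. acc=0x9
Byte[7]=96: continuation. acc=(acc<<6)|0x16=0x256
Byte[8]=B2: continuation. acc=(acc<<6)|0x32=0x95B2
Completed: cp=U+95B2 (starts at byte 6)
Byte[9]=BA: INVALID lead byte (not 0xxx/110x/1110/11110)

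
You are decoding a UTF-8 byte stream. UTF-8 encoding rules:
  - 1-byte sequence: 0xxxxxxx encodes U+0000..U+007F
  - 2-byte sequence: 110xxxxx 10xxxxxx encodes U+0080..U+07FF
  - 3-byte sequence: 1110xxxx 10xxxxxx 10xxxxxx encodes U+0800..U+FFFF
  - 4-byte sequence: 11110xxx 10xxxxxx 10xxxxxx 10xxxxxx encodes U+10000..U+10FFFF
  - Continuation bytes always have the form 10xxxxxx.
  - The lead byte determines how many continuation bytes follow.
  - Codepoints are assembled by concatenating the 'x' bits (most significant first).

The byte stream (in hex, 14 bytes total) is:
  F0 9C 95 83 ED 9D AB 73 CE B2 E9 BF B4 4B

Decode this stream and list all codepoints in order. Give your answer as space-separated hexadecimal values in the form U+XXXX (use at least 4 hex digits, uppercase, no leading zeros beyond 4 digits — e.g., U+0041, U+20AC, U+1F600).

Answer: U+1C543 U+D76B U+0073 U+03B2 U+9FF4 U+004B

Derivation:
Byte[0]=F0: 4-byte lead, need 3 cont bytes. acc=0x0
Byte[1]=9C: continuation. acc=(acc<<6)|0x1C=0x1C
Byte[2]=95: continuation. acc=(acc<<6)|0x15=0x715
Byte[3]=83: continuation. acc=(acc<<6)|0x03=0x1C543
Completed: cp=U+1C543 (starts at byte 0)
Byte[4]=ED: 3-byte lead, need 2 cont bytes. acc=0xD
Byte[5]=9D: continuation. acc=(acc<<6)|0x1D=0x35D
Byte[6]=AB: continuation. acc=(acc<<6)|0x2B=0xD76B
Completed: cp=U+D76B (starts at byte 4)
Byte[7]=73: 1-byte ASCII. cp=U+0073
Byte[8]=CE: 2-byte lead, need 1 cont bytes. acc=0xE
Byte[9]=B2: continuation. acc=(acc<<6)|0x32=0x3B2
Completed: cp=U+03B2 (starts at byte 8)
Byte[10]=E9: 3-byte lead, need 2 cont bytes. acc=0x9
Byte[11]=BF: continuation. acc=(acc<<6)|0x3F=0x27F
Byte[12]=B4: continuation. acc=(acc<<6)|0x34=0x9FF4
Completed: cp=U+9FF4 (starts at byte 10)
Byte[13]=4B: 1-byte ASCII. cp=U+004B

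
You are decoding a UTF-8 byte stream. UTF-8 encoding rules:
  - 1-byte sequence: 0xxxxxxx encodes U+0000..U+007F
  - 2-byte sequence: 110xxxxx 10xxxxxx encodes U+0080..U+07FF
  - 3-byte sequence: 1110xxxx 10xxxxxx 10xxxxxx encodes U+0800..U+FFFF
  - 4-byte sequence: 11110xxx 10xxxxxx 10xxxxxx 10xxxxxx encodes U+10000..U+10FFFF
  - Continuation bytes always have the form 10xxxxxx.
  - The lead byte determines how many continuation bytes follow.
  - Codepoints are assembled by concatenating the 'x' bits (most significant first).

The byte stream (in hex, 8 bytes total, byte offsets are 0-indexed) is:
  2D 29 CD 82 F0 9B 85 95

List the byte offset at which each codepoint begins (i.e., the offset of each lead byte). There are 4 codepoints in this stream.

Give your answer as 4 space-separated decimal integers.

Byte[0]=2D: 1-byte ASCII. cp=U+002D
Byte[1]=29: 1-byte ASCII. cp=U+0029
Byte[2]=CD: 2-byte lead, need 1 cont bytes. acc=0xD
Byte[3]=82: continuation. acc=(acc<<6)|0x02=0x342
Completed: cp=U+0342 (starts at byte 2)
Byte[4]=F0: 4-byte lead, need 3 cont bytes. acc=0x0
Byte[5]=9B: continuation. acc=(acc<<6)|0x1B=0x1B
Byte[6]=85: continuation. acc=(acc<<6)|0x05=0x6C5
Byte[7]=95: continuation. acc=(acc<<6)|0x15=0x1B155
Completed: cp=U+1B155 (starts at byte 4)

Answer: 0 1 2 4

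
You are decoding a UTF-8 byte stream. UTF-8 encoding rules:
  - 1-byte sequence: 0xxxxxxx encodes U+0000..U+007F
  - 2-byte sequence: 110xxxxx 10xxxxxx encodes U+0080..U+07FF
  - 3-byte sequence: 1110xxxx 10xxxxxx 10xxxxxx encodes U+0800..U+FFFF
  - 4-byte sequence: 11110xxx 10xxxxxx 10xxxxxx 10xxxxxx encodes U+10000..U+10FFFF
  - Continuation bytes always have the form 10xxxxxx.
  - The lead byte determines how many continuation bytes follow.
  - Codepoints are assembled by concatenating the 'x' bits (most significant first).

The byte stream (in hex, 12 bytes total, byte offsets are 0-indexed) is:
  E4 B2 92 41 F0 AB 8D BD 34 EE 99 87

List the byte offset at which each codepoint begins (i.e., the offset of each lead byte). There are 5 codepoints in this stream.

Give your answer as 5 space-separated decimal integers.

Byte[0]=E4: 3-byte lead, need 2 cont bytes. acc=0x4
Byte[1]=B2: continuation. acc=(acc<<6)|0x32=0x132
Byte[2]=92: continuation. acc=(acc<<6)|0x12=0x4C92
Completed: cp=U+4C92 (starts at byte 0)
Byte[3]=41: 1-byte ASCII. cp=U+0041
Byte[4]=F0: 4-byte lead, need 3 cont bytes. acc=0x0
Byte[5]=AB: continuation. acc=(acc<<6)|0x2B=0x2B
Byte[6]=8D: continuation. acc=(acc<<6)|0x0D=0xACD
Byte[7]=BD: continuation. acc=(acc<<6)|0x3D=0x2B37D
Completed: cp=U+2B37D (starts at byte 4)
Byte[8]=34: 1-byte ASCII. cp=U+0034
Byte[9]=EE: 3-byte lead, need 2 cont bytes. acc=0xE
Byte[10]=99: continuation. acc=(acc<<6)|0x19=0x399
Byte[11]=87: continuation. acc=(acc<<6)|0x07=0xE647
Completed: cp=U+E647 (starts at byte 9)

Answer: 0 3 4 8 9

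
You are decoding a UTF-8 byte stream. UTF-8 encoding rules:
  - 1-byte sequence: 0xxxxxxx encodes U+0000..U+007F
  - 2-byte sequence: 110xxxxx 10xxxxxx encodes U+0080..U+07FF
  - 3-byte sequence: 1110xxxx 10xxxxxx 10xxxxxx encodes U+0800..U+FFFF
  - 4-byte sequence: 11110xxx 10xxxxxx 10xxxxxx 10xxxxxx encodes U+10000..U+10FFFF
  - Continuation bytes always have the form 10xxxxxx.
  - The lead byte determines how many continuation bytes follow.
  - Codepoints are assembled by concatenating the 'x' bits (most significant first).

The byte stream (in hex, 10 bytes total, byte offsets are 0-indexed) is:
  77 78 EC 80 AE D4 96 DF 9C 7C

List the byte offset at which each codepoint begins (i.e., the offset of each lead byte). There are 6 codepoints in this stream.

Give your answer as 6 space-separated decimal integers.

Answer: 0 1 2 5 7 9

Derivation:
Byte[0]=77: 1-byte ASCII. cp=U+0077
Byte[1]=78: 1-byte ASCII. cp=U+0078
Byte[2]=EC: 3-byte lead, need 2 cont bytes. acc=0xC
Byte[3]=80: continuation. acc=(acc<<6)|0x00=0x300
Byte[4]=AE: continuation. acc=(acc<<6)|0x2E=0xC02E
Completed: cp=U+C02E (starts at byte 2)
Byte[5]=D4: 2-byte lead, need 1 cont bytes. acc=0x14
Byte[6]=96: continuation. acc=(acc<<6)|0x16=0x516
Completed: cp=U+0516 (starts at byte 5)
Byte[7]=DF: 2-byte lead, need 1 cont bytes. acc=0x1F
Byte[8]=9C: continuation. acc=(acc<<6)|0x1C=0x7DC
Completed: cp=U+07DC (starts at byte 7)
Byte[9]=7C: 1-byte ASCII. cp=U+007C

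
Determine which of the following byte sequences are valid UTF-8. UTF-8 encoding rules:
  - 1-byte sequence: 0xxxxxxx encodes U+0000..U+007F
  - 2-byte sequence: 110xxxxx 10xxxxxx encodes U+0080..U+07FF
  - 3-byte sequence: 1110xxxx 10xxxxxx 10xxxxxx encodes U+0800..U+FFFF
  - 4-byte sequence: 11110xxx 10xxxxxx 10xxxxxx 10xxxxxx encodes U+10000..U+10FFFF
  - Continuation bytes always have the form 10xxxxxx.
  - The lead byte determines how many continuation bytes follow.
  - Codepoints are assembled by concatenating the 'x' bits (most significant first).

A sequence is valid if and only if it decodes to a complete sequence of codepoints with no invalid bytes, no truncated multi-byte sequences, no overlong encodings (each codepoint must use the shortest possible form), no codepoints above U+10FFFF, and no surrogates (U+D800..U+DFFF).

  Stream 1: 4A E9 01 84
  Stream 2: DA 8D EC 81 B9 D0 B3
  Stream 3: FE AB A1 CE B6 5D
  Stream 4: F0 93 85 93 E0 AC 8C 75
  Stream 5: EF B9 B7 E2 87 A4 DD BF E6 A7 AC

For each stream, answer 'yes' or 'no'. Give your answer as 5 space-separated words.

Answer: no yes no yes yes

Derivation:
Stream 1: error at byte offset 2. INVALID
Stream 2: decodes cleanly. VALID
Stream 3: error at byte offset 0. INVALID
Stream 4: decodes cleanly. VALID
Stream 5: decodes cleanly. VALID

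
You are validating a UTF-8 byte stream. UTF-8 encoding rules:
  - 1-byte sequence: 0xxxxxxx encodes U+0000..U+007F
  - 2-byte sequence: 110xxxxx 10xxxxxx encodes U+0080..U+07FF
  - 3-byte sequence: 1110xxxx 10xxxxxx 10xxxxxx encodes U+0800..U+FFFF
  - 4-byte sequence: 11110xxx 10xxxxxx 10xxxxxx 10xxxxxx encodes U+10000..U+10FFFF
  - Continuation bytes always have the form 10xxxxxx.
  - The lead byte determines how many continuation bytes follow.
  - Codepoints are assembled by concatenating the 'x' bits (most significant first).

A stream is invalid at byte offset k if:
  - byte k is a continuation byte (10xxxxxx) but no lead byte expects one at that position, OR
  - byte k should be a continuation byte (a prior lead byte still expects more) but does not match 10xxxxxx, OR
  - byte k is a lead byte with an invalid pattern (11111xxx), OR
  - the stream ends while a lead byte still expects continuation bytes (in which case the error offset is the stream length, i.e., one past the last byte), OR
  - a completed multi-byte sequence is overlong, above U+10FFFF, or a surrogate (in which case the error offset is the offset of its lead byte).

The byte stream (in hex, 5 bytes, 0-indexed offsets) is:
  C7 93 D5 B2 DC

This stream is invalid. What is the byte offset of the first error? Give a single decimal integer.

Byte[0]=C7: 2-byte lead, need 1 cont bytes. acc=0x7
Byte[1]=93: continuation. acc=(acc<<6)|0x13=0x1D3
Completed: cp=U+01D3 (starts at byte 0)
Byte[2]=D5: 2-byte lead, need 1 cont bytes. acc=0x15
Byte[3]=B2: continuation. acc=(acc<<6)|0x32=0x572
Completed: cp=U+0572 (starts at byte 2)
Byte[4]=DC: 2-byte lead, need 1 cont bytes. acc=0x1C
Byte[5]: stream ended, expected continuation. INVALID

Answer: 5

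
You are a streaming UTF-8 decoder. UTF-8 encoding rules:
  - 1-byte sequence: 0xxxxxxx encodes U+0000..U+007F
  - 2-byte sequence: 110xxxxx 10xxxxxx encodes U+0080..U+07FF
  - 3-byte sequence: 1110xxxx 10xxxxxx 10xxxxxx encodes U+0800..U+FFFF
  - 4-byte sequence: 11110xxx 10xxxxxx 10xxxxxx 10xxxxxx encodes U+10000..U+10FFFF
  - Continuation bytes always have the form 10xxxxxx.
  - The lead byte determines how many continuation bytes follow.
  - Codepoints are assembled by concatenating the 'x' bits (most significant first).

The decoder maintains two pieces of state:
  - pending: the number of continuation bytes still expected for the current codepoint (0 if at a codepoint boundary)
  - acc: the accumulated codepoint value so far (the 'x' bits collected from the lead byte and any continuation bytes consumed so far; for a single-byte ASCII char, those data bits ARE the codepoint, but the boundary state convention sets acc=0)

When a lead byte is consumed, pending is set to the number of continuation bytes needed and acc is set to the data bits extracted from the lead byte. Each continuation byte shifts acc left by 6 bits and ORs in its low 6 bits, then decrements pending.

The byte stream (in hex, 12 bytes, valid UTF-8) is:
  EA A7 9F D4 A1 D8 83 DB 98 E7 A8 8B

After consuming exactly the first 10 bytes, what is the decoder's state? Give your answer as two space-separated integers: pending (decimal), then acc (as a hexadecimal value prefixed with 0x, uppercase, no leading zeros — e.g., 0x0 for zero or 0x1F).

Byte[0]=EA: 3-byte lead. pending=2, acc=0xA
Byte[1]=A7: continuation. acc=(acc<<6)|0x27=0x2A7, pending=1
Byte[2]=9F: continuation. acc=(acc<<6)|0x1F=0xA9DF, pending=0
Byte[3]=D4: 2-byte lead. pending=1, acc=0x14
Byte[4]=A1: continuation. acc=(acc<<6)|0x21=0x521, pending=0
Byte[5]=D8: 2-byte lead. pending=1, acc=0x18
Byte[6]=83: continuation. acc=(acc<<6)|0x03=0x603, pending=0
Byte[7]=DB: 2-byte lead. pending=1, acc=0x1B
Byte[8]=98: continuation. acc=(acc<<6)|0x18=0x6D8, pending=0
Byte[9]=E7: 3-byte lead. pending=2, acc=0x7

Answer: 2 0x7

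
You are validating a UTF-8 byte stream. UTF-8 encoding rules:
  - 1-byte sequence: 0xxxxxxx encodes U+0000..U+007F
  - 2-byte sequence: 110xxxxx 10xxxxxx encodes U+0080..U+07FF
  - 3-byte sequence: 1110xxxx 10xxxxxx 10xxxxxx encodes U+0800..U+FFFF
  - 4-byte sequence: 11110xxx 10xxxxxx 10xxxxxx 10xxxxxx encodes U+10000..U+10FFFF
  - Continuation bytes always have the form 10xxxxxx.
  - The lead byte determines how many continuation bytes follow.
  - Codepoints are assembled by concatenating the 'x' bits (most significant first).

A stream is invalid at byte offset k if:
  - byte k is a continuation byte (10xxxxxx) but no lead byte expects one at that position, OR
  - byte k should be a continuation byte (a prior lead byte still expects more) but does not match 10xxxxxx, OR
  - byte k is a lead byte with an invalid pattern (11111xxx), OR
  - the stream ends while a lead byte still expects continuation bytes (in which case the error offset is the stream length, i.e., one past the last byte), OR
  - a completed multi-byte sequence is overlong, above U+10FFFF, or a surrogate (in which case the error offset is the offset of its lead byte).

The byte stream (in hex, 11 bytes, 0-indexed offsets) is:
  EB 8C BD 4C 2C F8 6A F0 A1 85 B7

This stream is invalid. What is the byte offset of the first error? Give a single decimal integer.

Byte[0]=EB: 3-byte lead, need 2 cont bytes. acc=0xB
Byte[1]=8C: continuation. acc=(acc<<6)|0x0C=0x2CC
Byte[2]=BD: continuation. acc=(acc<<6)|0x3D=0xB33D
Completed: cp=U+B33D (starts at byte 0)
Byte[3]=4C: 1-byte ASCII. cp=U+004C
Byte[4]=2C: 1-byte ASCII. cp=U+002C
Byte[5]=F8: INVALID lead byte (not 0xxx/110x/1110/11110)

Answer: 5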